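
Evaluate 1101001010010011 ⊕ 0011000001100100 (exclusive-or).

XOR: 1 when bits differ
  1101001010010011
^ 0011000001100100
------------------
  1110001011110111
Decimal: 53907 ^ 12388 = 58103



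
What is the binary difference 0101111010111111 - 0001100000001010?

Method 1 - Direct subtraction (column by column from the right: bit − bit − borrow-in; if negative, add 2 and borrow 1 from the next column):
borrow: 0000000000000000
        0101111010111111
-       0001100000001010
------------------------
        0100011010110101

Method 2 - Add two's complement:
Two's complement of 0001100000001010: invert → 1110011111110101, add 1 → 1110011111110110
  0101111010111111
+ 1110011111110110
------------------
 10100011010110101  (end carry out of the top bit = 1)
Discarding the end carry: 0100011010110101
Decimal check:
  0101111010111111 = 16384 + 4096 + 2048 + 1024 + 512 + 128 + 32 + 16 + 8 + 4 + 2 + 1 = 24255
  0001100000001010 = 4096 + 2048 + 8 + 2 = 6154
  24255 - 6154 = 18101, and 0100011010110101 = 16384 + 1024 + 512 + 128 + 32 + 16 + 4 + 1 = 18101 ✓



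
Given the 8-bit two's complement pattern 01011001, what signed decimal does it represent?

Binary: 01011001
Sign bit: 0 (non-negative)
Read directly as an unsigned value:
01011001 = 64 + 16 + 8 + 1 = 89
Value: 89



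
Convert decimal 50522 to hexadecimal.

Using repeated division by 16 (digits 10–15 are A–F):
50522 ÷ 16 = 3157 remainder 10 (A)
3157 ÷ 16 = 197 remainder 5
197 ÷ 16 = 12 remainder 5
12 ÷ 16 = 0 remainder 12 (C)
Reading remainders bottom to top: C55A



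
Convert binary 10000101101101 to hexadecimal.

Group into 4-bit nibbles from right:
  0010 = 2
  0001 = 1
  0110 = 6
  1101 = D
Result: 216D



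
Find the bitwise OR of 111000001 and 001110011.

OR: 1 when either bit is 1
  111000001
| 001110011
-----------
  111110011
Decimal: 449 | 115 = 499



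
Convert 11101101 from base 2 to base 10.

Sum of powers of 2 for each 1-bit:
2^0 + 2^2 + 2^3 + 2^5 + 2^6 + 2^7
= 1 + 4 + 8 + 32 + 64 + 128
= 237



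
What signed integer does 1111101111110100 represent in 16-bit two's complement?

Binary: 1111101111110100
Sign bit: 1 (negative)
Invert: 0000010000001011
Add 1:  0000010000001100
Magnitude: 0000010000001100 = 1024 + 8 + 4 = 1036
Value: -1036



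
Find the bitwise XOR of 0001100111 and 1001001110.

XOR: 1 when bits differ
  0001100111
^ 1001001110
------------
  1000101001
Decimal: 103 ^ 590 = 553



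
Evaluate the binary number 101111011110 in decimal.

Sum of powers of 2 for each 1-bit:
2^1 + 2^2 + 2^3 + 2^4 + 2^6 + 2^7 + 2^8 + 2^9 + 2^11
= 2 + 4 + 8 + 16 + 64 + 128 + 256 + 512 + 2048
= 3038



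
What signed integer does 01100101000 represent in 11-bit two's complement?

Binary: 01100101000
Sign bit: 0 (non-negative)
Read directly as an unsigned value:
01100101000 = 512 + 256 + 32 + 8 = 808
Value: 808



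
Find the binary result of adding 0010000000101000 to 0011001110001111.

Add column by column from the right: bit + bit + carry-in; write the sum mod 2, carry 1 when the sum is 2 or 3.
carry:  0100000000010000
        0010000000101000
+       0011001110001111
------------------------
       00101001110110111
(the carry out of the leftmost column, 0, becomes the leading bit)
Decimal check:
  0010000000101000 = 8192 + 32 + 8 = 8232
  0011001110001111 = 8192 + 4096 + 512 + 256 + 128 + 8 + 4 + 2 + 1 = 13199
  8232 + 13199 = 21431, and 00101001110110111 = 16384 + 4096 + 512 + 256 + 128 + 32 + 16 + 4 + 2 + 1 = 21431 ✓



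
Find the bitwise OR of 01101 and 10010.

OR: 1 when either bit is 1
  01101
| 10010
-------
  11111
Decimal: 13 | 18 = 31



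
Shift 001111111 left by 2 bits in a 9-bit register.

Original: 001111111 (decimal 127)
Shift left by 2 positions
Append 2 zeros on the right
Result: 111111100 (decimal 508)
Equivalent: 127 << 2 = 127 × 2^2 = 508



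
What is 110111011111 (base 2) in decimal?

Sum of powers of 2 for each 1-bit:
2^0 + 2^1 + 2^2 + 2^3 + 2^4 + 2^6 + 2^7 + 2^8 + 2^10 + 2^11
= 1 + 2 + 4 + 8 + 16 + 64 + 128 + 256 + 1024 + 2048
= 3551



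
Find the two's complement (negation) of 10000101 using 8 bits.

Original (sign bit 1, negative): 10000101
Step 1 - Invert all bits: 01111010
Step 2 - Add 1: 01111011
Verification: 10000101 + 01111011 = 100000000; discarding the end carry (carry out of the top bit) leaves the 8-bit value 00000000, as required for x + (-x)



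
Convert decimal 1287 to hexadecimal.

Using repeated division by 16 (digits 10–15 are A–F):
1287 ÷ 16 = 80 remainder 7
80 ÷ 16 = 5 remainder 0
5 ÷ 16 = 0 remainder 5
Reading remainders bottom to top: 507



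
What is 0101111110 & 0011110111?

AND: 1 only when both bits are 1
  0101111110
& 0011110111
------------
  0001110110
Decimal: 382 & 247 = 118



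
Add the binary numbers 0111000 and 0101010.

Add column by column from the right: bit + bit + carry-in; write the sum mod 2, carry 1 when the sum is 2 or 3.
carry:  1110000
        0111000
+       0101010
---------------
       01100010
(the carry out of the leftmost column, 0, becomes the leading bit)
Decimal check:
  0111000 = 32 + 16 + 8 = 56
  0101010 = 32 + 8 + 2 = 42
  56 + 42 = 98, and 01100010 = 64 + 32 + 2 = 98 ✓



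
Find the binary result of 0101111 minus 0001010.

Method 1 - Direct subtraction (column by column from the right: bit − bit − borrow-in; if negative, add 2 and borrow 1 from the next column):
borrow: 0000000
        0101111
-       0001010
---------------
        0100101

Method 2 - Add two's complement:
Two's complement of 0001010: invert → 1110101, add 1 → 1110110
  0101111
+ 1110110
---------
 10100101  (end carry out of the top bit = 1)
Discarding the end carry: 0100101
Decimal check:
  0101111 = 32 + 8 + 4 + 2 + 1 = 47
  0001010 = 8 + 2 = 10
  47 - 10 = 37, and 0100101 = 32 + 4 + 1 = 37 ✓



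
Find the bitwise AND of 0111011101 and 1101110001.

AND: 1 only when both bits are 1
  0111011101
& 1101110001
------------
  0101010001
Decimal: 477 & 881 = 337



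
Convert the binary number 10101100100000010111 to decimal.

Sum of powers of 2 for each 1-bit:
2^0 + 2^1 + 2^2 + 2^4 + 2^11 + 2^14 + 2^15 + 2^17 + 2^19
= 1 + 2 + 4 + 16 + 2048 + 16384 + 32768 + 131072 + 524288
= 706583



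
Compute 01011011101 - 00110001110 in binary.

Method 1 - Direct subtraction (column by column from the right: bit − bit − borrow-in; if negative, add 2 and borrow 1 from the next column):
borrow: 01000011100
        01011011101
-       00110001110
-------------------
        00101001111

Method 2 - Add two's complement:
Two's complement of 00110001110: invert → 11001110001, add 1 → 11001110010
  01011011101
+ 11001110010
-------------
 100101001111  (end carry out of the top bit = 1)
Discarding the end carry: 00101001111
Decimal check:
  01011011101 = 512 + 128 + 64 + 16 + 8 + 4 + 1 = 733
  00110001110 = 256 + 128 + 8 + 4 + 2 = 398
  733 - 398 = 335, and 00101001111 = 256 + 64 + 8 + 4 + 2 + 1 = 335 ✓



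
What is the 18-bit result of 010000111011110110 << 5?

Original: 010000111011110110 (decimal 69366)
Shift left by 5 positions
Append 5 zeros on the right and drop the 5 high bits that overflow the 18-bit width
Result: 011101111011000000 (decimal 122560)
Equivalent: 69366 << 5 = 69366 × 2^5 = 2219712, truncated to 18 bits = 122560



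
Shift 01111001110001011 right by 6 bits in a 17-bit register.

Original: 01111001110001011 (decimal 62347)
Shift right by 6 positions
Drop the 6 low bits; fill with zeros on the left
Result: 00000001111001110 (decimal 974)
Equivalent: 62347 >> 6 = 62347 ÷ 2^6 = 974



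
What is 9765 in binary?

Using repeated division by 2:
9765 ÷ 2 = 4882 remainder 1
4882 ÷ 2 = 2441 remainder 0
2441 ÷ 2 = 1220 remainder 1
1220 ÷ 2 = 610 remainder 0
610 ÷ 2 = 305 remainder 0
305 ÷ 2 = 152 remainder 1
152 ÷ 2 = 76 remainder 0
76 ÷ 2 = 38 remainder 0
38 ÷ 2 = 19 remainder 0
19 ÷ 2 = 9 remainder 1
9 ÷ 2 = 4 remainder 1
4 ÷ 2 = 2 remainder 0
2 ÷ 2 = 1 remainder 0
1 ÷ 2 = 0 remainder 1
Reading remainders bottom to top: 10011000100101



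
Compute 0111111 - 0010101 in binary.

Method 1 - Direct subtraction (column by column from the right: bit − bit − borrow-in; if negative, add 2 and borrow 1 from the next column):
borrow: 0000000
        0111111
-       0010101
---------------
        0101010

Method 2 - Add two's complement:
Two's complement of 0010101: invert → 1101010, add 1 → 1101011
  0111111
+ 1101011
---------
 10101010  (end carry out of the top bit = 1)
Discarding the end carry: 0101010
Decimal check:
  0111111 = 32 + 16 + 8 + 4 + 2 + 1 = 63
  0010101 = 16 + 4 + 1 = 21
  63 - 21 = 42, and 0101010 = 32 + 8 + 2 = 42 ✓



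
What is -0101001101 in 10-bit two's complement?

Original: 0101001101
Step 1 - Invert all bits: 1010110010
Step 2 - Add 1: 1010110011
Verification: 0101001101 + 1010110011 = 10000000000; discarding the end carry (carry out of the top bit) leaves the 10-bit value 0000000000, as required for x + (-x)



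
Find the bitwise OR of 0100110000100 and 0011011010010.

OR: 1 when either bit is 1
  0100110000100
| 0011011010010
---------------
  0111111010110
Decimal: 2436 | 1746 = 4054



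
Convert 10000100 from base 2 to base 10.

Sum of powers of 2 for each 1-bit:
2^2 + 2^7
= 4 + 128
= 132



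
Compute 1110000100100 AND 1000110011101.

AND: 1 only when both bits are 1
  1110000100100
& 1000110011101
---------------
  1000000000100
Decimal: 7204 & 4509 = 4100



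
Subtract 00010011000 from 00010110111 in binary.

Method 1 - Direct subtraction (column by column from the right: bit − bit − borrow-in; if negative, add 2 and borrow 1 from the next column):
borrow: 00000110000
        00010110111
-       00010011000
-------------------
        00000011111

Method 2 - Add two's complement:
Two's complement of 00010011000: invert → 11101100111, add 1 → 11101101000
  00010110111
+ 11101101000
-------------
 100000011111  (end carry out of the top bit = 1)
Discarding the end carry: 00000011111
Decimal check:
  00010110111 = 128 + 32 + 16 + 4 + 2 + 1 = 183
  00010011000 = 128 + 16 + 8 = 152
  183 - 152 = 31, and 00000011111 = 16 + 8 + 4 + 2 + 1 = 31 ✓



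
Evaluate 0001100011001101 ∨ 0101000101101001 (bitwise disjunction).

OR: 1 when either bit is 1
  0001100011001101
| 0101000101101001
------------------
  0101100111101101
Decimal: 6349 | 20841 = 23021



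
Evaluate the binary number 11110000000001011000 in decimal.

Sum of powers of 2 for each 1-bit:
2^3 + 2^4 + 2^6 + 2^16 + 2^17 + 2^18 + 2^19
= 8 + 16 + 64 + 65536 + 131072 + 262144 + 524288
= 983128



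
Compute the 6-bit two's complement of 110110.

Original (sign bit 1, negative): 110110
Step 1 - Invert all bits: 001001
Step 2 - Add 1: 001010
Verification: 110110 + 001010 = 1000000; discarding the end carry (carry out of the top bit) leaves the 6-bit value 000000, as required for x + (-x)



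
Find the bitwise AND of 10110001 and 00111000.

AND: 1 only when both bits are 1
  10110001
& 00111000
----------
  00110000
Decimal: 177 & 56 = 48



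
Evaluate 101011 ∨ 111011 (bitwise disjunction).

OR: 1 when either bit is 1
  101011
| 111011
--------
  111011
Decimal: 43 | 59 = 59



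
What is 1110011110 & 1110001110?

AND: 1 only when both bits are 1
  1110011110
& 1110001110
------------
  1110001110
Decimal: 926 & 910 = 910



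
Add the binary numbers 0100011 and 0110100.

Add column by column from the right: bit + bit + carry-in; write the sum mod 2, carry 1 when the sum is 2 or 3.
carry:  1000000
        0100011
+       0110100
---------------
       01010111
(the carry out of the leftmost column, 0, becomes the leading bit)
Decimal check:
  0100011 = 32 + 2 + 1 = 35
  0110100 = 32 + 16 + 4 = 52
  35 + 52 = 87, and 01010111 = 64 + 16 + 4 + 2 + 1 = 87 ✓



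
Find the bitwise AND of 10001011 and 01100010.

AND: 1 only when both bits are 1
  10001011
& 01100010
----------
  00000010
Decimal: 139 & 98 = 2



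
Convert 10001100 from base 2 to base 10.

Sum of powers of 2 for each 1-bit:
2^2 + 2^3 + 2^7
= 4 + 8 + 128
= 140



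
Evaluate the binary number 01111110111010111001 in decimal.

Sum of powers of 2 for each 1-bit:
2^0 + 2^3 + 2^4 + 2^5 + 2^7 + 2^9 + 2^10 + 2^11 + 2^13 + 2^14 + 2^15 + 2^16 + 2^17 + 2^18
= 1 + 8 + 16 + 32 + 128 + 512 + 1024 + 2048 + 8192 + 16384 + 32768 + 65536 + 131072 + 262144
= 519865



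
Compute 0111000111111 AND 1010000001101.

AND: 1 only when both bits are 1
  0111000111111
& 1010000001101
---------------
  0010000001101
Decimal: 3647 & 5133 = 1037



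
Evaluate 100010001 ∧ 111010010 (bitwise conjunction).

AND: 1 only when both bits are 1
  100010001
& 111010010
-----------
  100010000
Decimal: 273 & 466 = 272



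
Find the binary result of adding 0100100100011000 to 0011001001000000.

Add column by column from the right: bit + bit + carry-in; write the sum mod 2, carry 1 when the sum is 2 or 3.
carry:  0000000000000000
        0100100100011000
+       0011001001000000
------------------------
       00111101101011000
(the carry out of the leftmost column, 0, becomes the leading bit)
Decimal check:
  0100100100011000 = 16384 + 2048 + 256 + 16 + 8 = 18712
  0011001001000000 = 8192 + 4096 + 512 + 64 = 12864
  18712 + 12864 = 31576, and 00111101101011000 = 16384 + 8192 + 4096 + 2048 + 512 + 256 + 64 + 16 + 8 = 31576 ✓



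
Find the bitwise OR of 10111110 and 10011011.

OR: 1 when either bit is 1
  10111110
| 10011011
----------
  10111111
Decimal: 190 | 155 = 191



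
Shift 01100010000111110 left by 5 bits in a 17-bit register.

Original: 01100010000111110 (decimal 50238)
Shift left by 5 positions
Append 5 zeros on the right and drop the 5 high bits that overflow the 17-bit width
Result: 01000011111000000 (decimal 34752)
Equivalent: 50238 << 5 = 50238 × 2^5 = 1607616, truncated to 17 bits = 34752



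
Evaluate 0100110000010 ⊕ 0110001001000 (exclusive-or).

XOR: 1 when bits differ
  0100110000010
^ 0110001001000
---------------
  0010111001010
Decimal: 2434 ^ 3144 = 1482



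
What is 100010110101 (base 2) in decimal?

Sum of powers of 2 for each 1-bit:
2^0 + 2^2 + 2^4 + 2^5 + 2^7 + 2^11
= 1 + 4 + 16 + 32 + 128 + 2048
= 2229



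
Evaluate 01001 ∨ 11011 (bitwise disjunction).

OR: 1 when either bit is 1
  01001
| 11011
-------
  11011
Decimal: 9 | 27 = 27



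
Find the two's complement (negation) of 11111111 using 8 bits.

Original (sign bit 1, negative): 11111111
Step 1 - Invert all bits: 00000000
Step 2 - Add 1: 00000001
Verification: 11111111 + 00000001 = 100000000; discarding the end carry (carry out of the top bit) leaves the 8-bit value 00000000, as required for x + (-x)



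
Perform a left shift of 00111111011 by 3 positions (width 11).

Original: 00111111011 (decimal 507)
Shift left by 3 positions
Append 3 zeros on the right and drop the 3 high bits that overflow the 11-bit width
Result: 11111011000 (decimal 2008)
Equivalent: 507 << 3 = 507 × 2^3 = 4056, truncated to 11 bits = 2008



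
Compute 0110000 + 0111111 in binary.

Add column by column from the right: bit + bit + carry-in; write the sum mod 2, carry 1 when the sum is 2 or 3.
carry:  1100000
        0110000
+       0111111
---------------
       01101111
(the carry out of the leftmost column, 0, becomes the leading bit)
Decimal check:
  0110000 = 32 + 16 = 48
  0111111 = 32 + 16 + 8 + 4 + 2 + 1 = 63
  48 + 63 = 111, and 01101111 = 64 + 32 + 8 + 4 + 2 + 1 = 111 ✓



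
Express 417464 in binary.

Using repeated division by 2:
417464 ÷ 2 = 208732 remainder 0
208732 ÷ 2 = 104366 remainder 0
104366 ÷ 2 = 52183 remainder 0
52183 ÷ 2 = 26091 remainder 1
26091 ÷ 2 = 13045 remainder 1
13045 ÷ 2 = 6522 remainder 1
6522 ÷ 2 = 3261 remainder 0
3261 ÷ 2 = 1630 remainder 1
1630 ÷ 2 = 815 remainder 0
815 ÷ 2 = 407 remainder 1
407 ÷ 2 = 203 remainder 1
203 ÷ 2 = 101 remainder 1
101 ÷ 2 = 50 remainder 1
50 ÷ 2 = 25 remainder 0
25 ÷ 2 = 12 remainder 1
12 ÷ 2 = 6 remainder 0
6 ÷ 2 = 3 remainder 0
3 ÷ 2 = 1 remainder 1
1 ÷ 2 = 0 remainder 1
Reading remainders bottom to top: 1100101111010111000



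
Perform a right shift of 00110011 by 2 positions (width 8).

Original: 00110011 (decimal 51)
Shift right by 2 positions
Drop the 2 low bits; fill with zeros on the left
Result: 00001100 (decimal 12)
Equivalent: 51 >> 2 = 51 ÷ 2^2 = 12



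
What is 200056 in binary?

Using repeated division by 2:
200056 ÷ 2 = 100028 remainder 0
100028 ÷ 2 = 50014 remainder 0
50014 ÷ 2 = 25007 remainder 0
25007 ÷ 2 = 12503 remainder 1
12503 ÷ 2 = 6251 remainder 1
6251 ÷ 2 = 3125 remainder 1
3125 ÷ 2 = 1562 remainder 1
1562 ÷ 2 = 781 remainder 0
781 ÷ 2 = 390 remainder 1
390 ÷ 2 = 195 remainder 0
195 ÷ 2 = 97 remainder 1
97 ÷ 2 = 48 remainder 1
48 ÷ 2 = 24 remainder 0
24 ÷ 2 = 12 remainder 0
12 ÷ 2 = 6 remainder 0
6 ÷ 2 = 3 remainder 0
3 ÷ 2 = 1 remainder 1
1 ÷ 2 = 0 remainder 1
Reading remainders bottom to top: 110000110101111000



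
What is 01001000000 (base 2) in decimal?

Sum of powers of 2 for each 1-bit:
2^6 + 2^9
= 64 + 512
= 576



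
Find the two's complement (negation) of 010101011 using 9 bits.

Original: 010101011
Step 1 - Invert all bits: 101010100
Step 2 - Add 1: 101010101
Verification: 010101011 + 101010101 = 1000000000; discarding the end carry (carry out of the top bit) leaves the 9-bit value 000000000, as required for x + (-x)



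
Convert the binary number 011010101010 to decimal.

Sum of powers of 2 for each 1-bit:
2^1 + 2^3 + 2^5 + 2^7 + 2^9 + 2^10
= 2 + 8 + 32 + 128 + 512 + 1024
= 1706



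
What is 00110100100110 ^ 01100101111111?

XOR: 1 when bits differ
  00110100100110
^ 01100101111111
----------------
  01010001011001
Decimal: 3366 ^ 6527 = 5209



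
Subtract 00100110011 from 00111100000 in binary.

Method 1 - Direct subtraction (column by column from the right: bit − bit − borrow-in; if negative, add 2 and borrow 1 from the next column):
borrow: 00001111110
        00111100000
-       00100110011
-------------------
        00010101101

Method 2 - Add two's complement:
Two's complement of 00100110011: invert → 11011001100, add 1 → 11011001101
  00111100000
+ 11011001101
-------------
 100010101101  (end carry out of the top bit = 1)
Discarding the end carry: 00010101101
Decimal check:
  00111100000 = 256 + 128 + 64 + 32 = 480
  00100110011 = 256 + 32 + 16 + 2 + 1 = 307
  480 - 307 = 173, and 00010101101 = 128 + 32 + 8 + 4 + 1 = 173 ✓



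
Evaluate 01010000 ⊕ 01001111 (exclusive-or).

XOR: 1 when bits differ
  01010000
^ 01001111
----------
  00011111
Decimal: 80 ^ 79 = 31



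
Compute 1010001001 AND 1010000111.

AND: 1 only when both bits are 1
  1010001001
& 1010000111
------------
  1010000001
Decimal: 649 & 647 = 641



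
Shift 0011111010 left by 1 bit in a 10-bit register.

Original: 0011111010 (decimal 250)
Shift left by 1 position
Append 1 zero on the right
Result: 0111110100 (decimal 500)
Equivalent: 250 << 1 = 250 × 2^1 = 500



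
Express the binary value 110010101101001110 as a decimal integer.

Sum of powers of 2 for each 1-bit:
2^1 + 2^2 + 2^3 + 2^6 + 2^8 + 2^9 + 2^11 + 2^13 + 2^16 + 2^17
= 2 + 4 + 8 + 64 + 256 + 512 + 2048 + 8192 + 65536 + 131072
= 207694



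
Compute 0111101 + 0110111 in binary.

Add column by column from the right: bit + bit + carry-in; write the sum mod 2, carry 1 when the sum is 2 or 3.
carry:  1111110
        0111101
+       0110111
---------------
       01110100
(the carry out of the leftmost column, 0, becomes the leading bit)
Decimal check:
  0111101 = 32 + 16 + 8 + 4 + 1 = 61
  0110111 = 32 + 16 + 4 + 2 + 1 = 55
  61 + 55 = 116, and 01110100 = 64 + 32 + 16 + 4 = 116 ✓



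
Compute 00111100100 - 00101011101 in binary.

Method 1 - Direct subtraction (column by column from the right: bit − bit − borrow-in; if negative, add 2 and borrow 1 from the next column):
borrow: 00000111110
        00111100100
-       00101011101
-------------------
        00010000111

Method 2 - Add two's complement:
Two's complement of 00101011101: invert → 11010100010, add 1 → 11010100011
  00111100100
+ 11010100011
-------------
 100010000111  (end carry out of the top bit = 1)
Discarding the end carry: 00010000111
Decimal check:
  00111100100 = 256 + 128 + 64 + 32 + 4 = 484
  00101011101 = 256 + 64 + 16 + 8 + 4 + 1 = 349
  484 - 349 = 135, and 00010000111 = 128 + 4 + 2 + 1 = 135 ✓



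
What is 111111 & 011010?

AND: 1 only when both bits are 1
  111111
& 011010
--------
  011010
Decimal: 63 & 26 = 26



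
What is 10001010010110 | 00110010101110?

OR: 1 when either bit is 1
  10001010010110
| 00110010101110
----------------
  10111010111110
Decimal: 8854 | 3246 = 11966



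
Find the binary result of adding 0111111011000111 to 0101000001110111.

Add column by column from the right: bit + bit + carry-in; write the sum mod 2, carry 1 when the sum is 2 or 3.
carry:  1110000110001110
        0111111011000111
+       0101000001110111
------------------------
       01100111100111110
(the carry out of the leftmost column, 0, becomes the leading bit)
Decimal check:
  0111111011000111 = 16384 + 8192 + 4096 + 2048 + 1024 + 512 + 128 + 64 + 4 + 2 + 1 = 32455
  0101000001110111 = 16384 + 4096 + 64 + 32 + 16 + 4 + 2 + 1 = 20599
  32455 + 20599 = 53054, and 01100111100111110 = 32768 + 16384 + 2048 + 1024 + 512 + 256 + 32 + 16 + 8 + 4 + 2 = 53054 ✓



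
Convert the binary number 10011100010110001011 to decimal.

Sum of powers of 2 for each 1-bit:
2^0 + 2^1 + 2^3 + 2^7 + 2^8 + 2^10 + 2^14 + 2^15 + 2^16 + 2^19
= 1 + 2 + 8 + 128 + 256 + 1024 + 16384 + 32768 + 65536 + 524288
= 640395



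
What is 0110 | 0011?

OR: 1 when either bit is 1
  0110
| 0011
------
  0111
Decimal: 6 | 3 = 7



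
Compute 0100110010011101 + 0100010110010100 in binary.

Add column by column from the right: bit + bit + carry-in; write the sum mod 2, carry 1 when the sum is 2 or 3.
carry:  1001101100111000
        0100110010011101
+       0100010110010100
------------------------
       01001001000110001
(the carry out of the leftmost column, 0, becomes the leading bit)
Decimal check:
  0100110010011101 = 16384 + 2048 + 1024 + 128 + 16 + 8 + 4 + 1 = 19613
  0100010110010100 = 16384 + 1024 + 256 + 128 + 16 + 4 = 17812
  19613 + 17812 = 37425, and 01001001000110001 = 32768 + 4096 + 512 + 32 + 16 + 1 = 37425 ✓



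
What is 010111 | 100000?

OR: 1 when either bit is 1
  010111
| 100000
--------
  110111
Decimal: 23 | 32 = 55



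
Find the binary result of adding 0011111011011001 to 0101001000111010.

Add column by column from the right: bit + bit + carry-in; write the sum mod 2, carry 1 when the sum is 2 or 3.
carry:  1111110111110000
        0011111011011001
+       0101001000111010
------------------------
       01001000100010011
(the carry out of the leftmost column, 0, becomes the leading bit)
Decimal check:
  0011111011011001 = 8192 + 4096 + 2048 + 1024 + 512 + 128 + 64 + 16 + 8 + 1 = 16089
  0101001000111010 = 16384 + 4096 + 512 + 32 + 16 + 8 + 2 = 21050
  16089 + 21050 = 37139, and 01001000100010011 = 32768 + 4096 + 256 + 16 + 2 + 1 = 37139 ✓



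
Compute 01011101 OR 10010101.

OR: 1 when either bit is 1
  01011101
| 10010101
----------
  11011101
Decimal: 93 | 149 = 221



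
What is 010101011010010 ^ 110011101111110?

XOR: 1 when bits differ
  010101011010010
^ 110011101111110
-----------------
  100110110101100
Decimal: 10962 ^ 26494 = 19884



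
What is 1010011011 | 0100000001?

OR: 1 when either bit is 1
  1010011011
| 0100000001
------------
  1110011011
Decimal: 667 | 257 = 923



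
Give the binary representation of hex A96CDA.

Convert each hex digit to 4 bits:
  A = 1010
  9 = 1001
  6 = 0110
  C = 1100
  D = 1101
  A = 1010
Concatenate: 101010010110110011011010



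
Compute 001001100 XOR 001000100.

XOR: 1 when bits differ
  001001100
^ 001000100
-----------
  000001000
Decimal: 76 ^ 68 = 8



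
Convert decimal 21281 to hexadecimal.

Using repeated division by 16 (digits 10–15 are A–F):
21281 ÷ 16 = 1330 remainder 1
1330 ÷ 16 = 83 remainder 2
83 ÷ 16 = 5 remainder 3
5 ÷ 16 = 0 remainder 5
Reading remainders bottom to top: 5321



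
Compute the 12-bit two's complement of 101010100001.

Original (sign bit 1, negative): 101010100001
Step 1 - Invert all bits: 010101011110
Step 2 - Add 1: 010101011111
Verification: 101010100001 + 010101011111 = 1000000000000; discarding the end carry (carry out of the top bit) leaves the 12-bit value 000000000000, as required for x + (-x)



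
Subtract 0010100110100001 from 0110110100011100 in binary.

Method 1 - Direct subtraction (column by column from the right: bit − bit − borrow-in; if negative, add 2 and borrow 1 from the next column):
borrow: 0000011111000110
        0110110100011100
-       0010100110100001
------------------------
        0100001101111011

Method 2 - Add two's complement:
Two's complement of 0010100110100001: invert → 1101011001011110, add 1 → 1101011001011111
  0110110100011100
+ 1101011001011111
------------------
 10100001101111011  (end carry out of the top bit = 1)
Discarding the end carry: 0100001101111011
Decimal check:
  0110110100011100 = 16384 + 8192 + 2048 + 1024 + 256 + 16 + 8 + 4 = 27932
  0010100110100001 = 8192 + 2048 + 256 + 128 + 32 + 1 = 10657
  27932 - 10657 = 17275, and 0100001101111011 = 16384 + 512 + 256 + 64 + 32 + 16 + 8 + 2 + 1 = 17275 ✓



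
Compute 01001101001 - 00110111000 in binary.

Method 1 - Direct subtraction (column by column from the right: bit − bit − borrow-in; if negative, add 2 and borrow 1 from the next column):
borrow: 01101100000
        01001101001
-       00110111000
-------------------
        00010110001

Method 2 - Add two's complement:
Two's complement of 00110111000: invert → 11001000111, add 1 → 11001001000
  01001101001
+ 11001001000
-------------
 100010110001  (end carry out of the top bit = 1)
Discarding the end carry: 00010110001
Decimal check:
  01001101001 = 512 + 64 + 32 + 8 + 1 = 617
  00110111000 = 256 + 128 + 32 + 16 + 8 = 440
  617 - 440 = 177, and 00010110001 = 128 + 32 + 16 + 1 = 177 ✓



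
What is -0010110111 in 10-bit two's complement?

Original: 0010110111
Step 1 - Invert all bits: 1101001000
Step 2 - Add 1: 1101001001
Verification: 0010110111 + 1101001001 = 10000000000; discarding the end carry (carry out of the top bit) leaves the 10-bit value 0000000000, as required for x + (-x)



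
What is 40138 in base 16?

Using repeated division by 16 (digits 10–15 are A–F):
40138 ÷ 16 = 2508 remainder 10 (A)
2508 ÷ 16 = 156 remainder 12 (C)
156 ÷ 16 = 9 remainder 12 (C)
9 ÷ 16 = 0 remainder 9
Reading remainders bottom to top: 9CCA



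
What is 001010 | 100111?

OR: 1 when either bit is 1
  001010
| 100111
--------
  101111
Decimal: 10 | 39 = 47



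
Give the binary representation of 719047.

Using repeated division by 2:
719047 ÷ 2 = 359523 remainder 1
359523 ÷ 2 = 179761 remainder 1
179761 ÷ 2 = 89880 remainder 1
89880 ÷ 2 = 44940 remainder 0
44940 ÷ 2 = 22470 remainder 0
22470 ÷ 2 = 11235 remainder 0
11235 ÷ 2 = 5617 remainder 1
5617 ÷ 2 = 2808 remainder 1
2808 ÷ 2 = 1404 remainder 0
1404 ÷ 2 = 702 remainder 0
702 ÷ 2 = 351 remainder 0
351 ÷ 2 = 175 remainder 1
175 ÷ 2 = 87 remainder 1
87 ÷ 2 = 43 remainder 1
43 ÷ 2 = 21 remainder 1
21 ÷ 2 = 10 remainder 1
10 ÷ 2 = 5 remainder 0
5 ÷ 2 = 2 remainder 1
2 ÷ 2 = 1 remainder 0
1 ÷ 2 = 0 remainder 1
Reading remainders bottom to top: 10101111100011000111



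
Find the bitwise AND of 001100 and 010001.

AND: 1 only when both bits are 1
  001100
& 010001
--------
  000000
Decimal: 12 & 17 = 0



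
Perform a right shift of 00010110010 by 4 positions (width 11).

Original: 00010110010 (decimal 178)
Shift right by 4 positions
Drop the 4 low bits; fill with zeros on the left
Result: 00000001011 (decimal 11)
Equivalent: 178 >> 4 = 178 ÷ 2^4 = 11



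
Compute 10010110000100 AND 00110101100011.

AND: 1 only when both bits are 1
  10010110000100
& 00110101100011
----------------
  00010100000000
Decimal: 9604 & 3427 = 1280



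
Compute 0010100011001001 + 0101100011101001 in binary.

Add column by column from the right: bit + bit + carry-in; write the sum mod 2, carry 1 when the sum is 2 or 3.
carry:  1111000110010010
        0010100011001001
+       0101100011101001
------------------------
       01000000110110010
(the carry out of the leftmost column, 0, becomes the leading bit)
Decimal check:
  0010100011001001 = 8192 + 2048 + 128 + 64 + 8 + 1 = 10441
  0101100011101001 = 16384 + 4096 + 2048 + 128 + 64 + 32 + 8 + 1 = 22761
  10441 + 22761 = 33202, and 01000000110110010 = 32768 + 256 + 128 + 32 + 16 + 2 = 33202 ✓



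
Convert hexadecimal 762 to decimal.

Expand by place value (powers of 16):
762 = 7 × 16^2 + 6 × 16^1 + 2 × 16^0
= 7 × 256 + 6 × 16 + 2 × 1
= 1792 + 96 + 2
= 1890



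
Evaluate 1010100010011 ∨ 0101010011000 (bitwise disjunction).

OR: 1 when either bit is 1
  1010100010011
| 0101010011000
---------------
  1111110011011
Decimal: 5395 | 2712 = 8091



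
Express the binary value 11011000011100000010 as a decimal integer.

Sum of powers of 2 for each 1-bit:
2^1 + 2^8 + 2^9 + 2^10 + 2^15 + 2^16 + 2^18 + 2^19
= 2 + 256 + 512 + 1024 + 32768 + 65536 + 262144 + 524288
= 886530



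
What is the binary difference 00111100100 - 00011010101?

Method 1 - Direct subtraction (column by column from the right: bit − bit − borrow-in; if negative, add 2 and borrow 1 from the next column):
borrow: 00000111110
        00111100100
-       00011010101
-------------------
        00100001111

Method 2 - Add two's complement:
Two's complement of 00011010101: invert → 11100101010, add 1 → 11100101011
  00111100100
+ 11100101011
-------------
 100100001111  (end carry out of the top bit = 1)
Discarding the end carry: 00100001111
Decimal check:
  00111100100 = 256 + 128 + 64 + 32 + 4 = 484
  00011010101 = 128 + 64 + 16 + 4 + 1 = 213
  484 - 213 = 271, and 00100001111 = 256 + 8 + 4 + 2 + 1 = 271 ✓



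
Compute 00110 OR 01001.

OR: 1 when either bit is 1
  00110
| 01001
-------
  01111
Decimal: 6 | 9 = 15



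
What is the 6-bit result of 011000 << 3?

Original: 011000 (decimal 24)
Shift left by 3 positions
Append 3 zeros on the right and drop the 3 high bits that overflow the 6-bit width
Result: 000000 (decimal 0)
Equivalent: 24 << 3 = 24 × 2^3 = 192, truncated to 6 bits = 0



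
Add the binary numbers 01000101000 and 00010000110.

Add column by column from the right: bit + bit + carry-in; write the sum mod 2, carry 1 when the sum is 2 or 3.
carry:  00000000000
        01000101000
+       00010000110
-------------------
       001010101110
(the carry out of the leftmost column, 0, becomes the leading bit)
Decimal check:
  01000101000 = 512 + 32 + 8 = 552
  00010000110 = 128 + 4 + 2 = 134
  552 + 134 = 686, and 001010101110 = 512 + 128 + 32 + 8 + 4 + 2 = 686 ✓



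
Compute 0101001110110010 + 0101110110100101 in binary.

Add column by column from the right: bit + bit + carry-in; write the sum mod 2, carry 1 when the sum is 2 or 3.
carry:  1011111101000000
        0101001110110010
+       0101110110100101
------------------------
       01011000101010111
(the carry out of the leftmost column, 0, becomes the leading bit)
Decimal check:
  0101001110110010 = 16384 + 4096 + 512 + 256 + 128 + 32 + 16 + 2 = 21426
  0101110110100101 = 16384 + 4096 + 2048 + 1024 + 256 + 128 + 32 + 4 + 1 = 23973
  21426 + 23973 = 45399, and 01011000101010111 = 32768 + 8192 + 4096 + 256 + 64 + 16 + 4 + 2 + 1 = 45399 ✓



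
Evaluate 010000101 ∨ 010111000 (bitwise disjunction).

OR: 1 when either bit is 1
  010000101
| 010111000
-----------
  010111101
Decimal: 133 | 184 = 189



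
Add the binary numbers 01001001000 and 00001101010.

Add column by column from the right: bit + bit + carry-in; write the sum mod 2, carry 1 when the sum is 2 or 3.
carry:  00010010000
        01001001000
+       00001101010
-------------------
       001010110010
(the carry out of the leftmost column, 0, becomes the leading bit)
Decimal check:
  01001001000 = 512 + 64 + 8 = 584
  00001101010 = 64 + 32 + 8 + 2 = 106
  584 + 106 = 690, and 001010110010 = 512 + 128 + 32 + 16 + 2 = 690 ✓



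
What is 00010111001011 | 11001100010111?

OR: 1 when either bit is 1
  00010111001011
| 11001100010111
----------------
  11011111011111
Decimal: 1483 | 13079 = 14303



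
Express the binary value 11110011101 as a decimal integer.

Sum of powers of 2 for each 1-bit:
2^0 + 2^2 + 2^3 + 2^4 + 2^7 + 2^8 + 2^9 + 2^10
= 1 + 4 + 8 + 16 + 128 + 256 + 512 + 1024
= 1949



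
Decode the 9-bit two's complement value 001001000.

Binary: 001001000
Sign bit: 0 (non-negative)
Read directly as an unsigned value:
001001000 = 64 + 8 = 72
Value: 72



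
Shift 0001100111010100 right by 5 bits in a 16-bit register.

Original: 0001100111010100 (decimal 6612)
Shift right by 5 positions
Drop the 5 low bits; fill with zeros on the left
Result: 0000000011001110 (decimal 206)
Equivalent: 6612 >> 5 = 6612 ÷ 2^5 = 206



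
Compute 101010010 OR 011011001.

OR: 1 when either bit is 1
  101010010
| 011011001
-----------
  111011011
Decimal: 338 | 217 = 475



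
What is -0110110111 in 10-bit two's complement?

Original: 0110110111
Step 1 - Invert all bits: 1001001000
Step 2 - Add 1: 1001001001
Verification: 0110110111 + 1001001001 = 10000000000; discarding the end carry (carry out of the top bit) leaves the 10-bit value 0000000000, as required for x + (-x)



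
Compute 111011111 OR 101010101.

OR: 1 when either bit is 1
  111011111
| 101010101
-----------
  111011111
Decimal: 479 | 341 = 479



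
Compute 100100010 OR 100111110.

OR: 1 when either bit is 1
  100100010
| 100111110
-----------
  100111110
Decimal: 290 | 318 = 318



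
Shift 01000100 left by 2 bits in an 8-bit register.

Original: 01000100 (decimal 68)
Shift left by 2 positions
Append 2 zeros on the right and drop the 2 high bits that overflow the 8-bit width
Result: 00010000 (decimal 16)
Equivalent: 68 << 2 = 68 × 2^2 = 272, truncated to 8 bits = 16



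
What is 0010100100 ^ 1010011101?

XOR: 1 when bits differ
  0010100100
^ 1010011101
------------
  1000111001
Decimal: 164 ^ 669 = 569



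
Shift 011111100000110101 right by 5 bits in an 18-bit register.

Original: 011111100000110101 (decimal 129077)
Shift right by 5 positions
Drop the 5 low bits; fill with zeros on the left
Result: 000000111111000001 (decimal 4033)
Equivalent: 129077 >> 5 = 129077 ÷ 2^5 = 4033



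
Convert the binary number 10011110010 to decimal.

Sum of powers of 2 for each 1-bit:
2^1 + 2^4 + 2^5 + 2^6 + 2^7 + 2^10
= 2 + 16 + 32 + 64 + 128 + 1024
= 1266



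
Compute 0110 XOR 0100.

XOR: 1 when bits differ
  0110
^ 0100
------
  0010
Decimal: 6 ^ 4 = 2



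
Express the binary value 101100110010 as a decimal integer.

Sum of powers of 2 for each 1-bit:
2^1 + 2^4 + 2^5 + 2^8 + 2^9 + 2^11
= 2 + 16 + 32 + 256 + 512 + 2048
= 2866



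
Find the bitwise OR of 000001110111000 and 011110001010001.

OR: 1 when either bit is 1
  000001110111000
| 011110001010001
-----------------
  011111111111001
Decimal: 952 | 15441 = 16377



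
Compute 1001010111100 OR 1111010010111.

OR: 1 when either bit is 1
  1001010111100
| 1111010010111
---------------
  1111010111111
Decimal: 4796 | 7831 = 7871



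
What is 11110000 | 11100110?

OR: 1 when either bit is 1
  11110000
| 11100110
----------
  11110110
Decimal: 240 | 230 = 246



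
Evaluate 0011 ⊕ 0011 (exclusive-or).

XOR: 1 when bits differ
  0011
^ 0011
------
  0000
Decimal: 3 ^ 3 = 0



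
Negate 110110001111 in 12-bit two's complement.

Original (sign bit 1, negative): 110110001111
Step 1 - Invert all bits: 001001110000
Step 2 - Add 1: 001001110001
Verification: 110110001111 + 001001110001 = 1000000000000; discarding the end carry (carry out of the top bit) leaves the 12-bit value 000000000000, as required for x + (-x)



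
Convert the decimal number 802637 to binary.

Using repeated division by 2:
802637 ÷ 2 = 401318 remainder 1
401318 ÷ 2 = 200659 remainder 0
200659 ÷ 2 = 100329 remainder 1
100329 ÷ 2 = 50164 remainder 1
50164 ÷ 2 = 25082 remainder 0
25082 ÷ 2 = 12541 remainder 0
12541 ÷ 2 = 6270 remainder 1
6270 ÷ 2 = 3135 remainder 0
3135 ÷ 2 = 1567 remainder 1
1567 ÷ 2 = 783 remainder 1
783 ÷ 2 = 391 remainder 1
391 ÷ 2 = 195 remainder 1
195 ÷ 2 = 97 remainder 1
97 ÷ 2 = 48 remainder 1
48 ÷ 2 = 24 remainder 0
24 ÷ 2 = 12 remainder 0
12 ÷ 2 = 6 remainder 0
6 ÷ 2 = 3 remainder 0
3 ÷ 2 = 1 remainder 1
1 ÷ 2 = 0 remainder 1
Reading remainders bottom to top: 11000011111101001101



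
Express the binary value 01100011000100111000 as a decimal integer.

Sum of powers of 2 for each 1-bit:
2^3 + 2^4 + 2^5 + 2^8 + 2^12 + 2^13 + 2^17 + 2^18
= 8 + 16 + 32 + 256 + 4096 + 8192 + 131072 + 262144
= 405816



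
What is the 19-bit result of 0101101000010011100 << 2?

Original: 0101101000010011100 (decimal 184476)
Shift left by 2 positions
Append 2 zeros on the right and drop the 2 high bits that overflow the 19-bit width
Result: 0110100001001110000 (decimal 213616)
Equivalent: 184476 << 2 = 184476 × 2^2 = 737904, truncated to 19 bits = 213616



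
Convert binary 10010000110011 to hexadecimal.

Group into 4-bit nibbles from right:
  0010 = 2
  0100 = 4
  0011 = 3
  0011 = 3
Result: 2433



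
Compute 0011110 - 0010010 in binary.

Method 1 - Direct subtraction (column by column from the right: bit − bit − borrow-in; if negative, add 2 and borrow 1 from the next column):
borrow: 0000000
        0011110
-       0010010
---------------
        0001100

Method 2 - Add two's complement:
Two's complement of 0010010: invert → 1101101, add 1 → 1101110
  0011110
+ 1101110
---------
 10001100  (end carry out of the top bit = 1)
Discarding the end carry: 0001100
Decimal check:
  0011110 = 16 + 8 + 4 + 2 = 30
  0010010 = 16 + 2 = 18
  30 - 18 = 12, and 0001100 = 8 + 4 = 12 ✓



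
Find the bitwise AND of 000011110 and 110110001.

AND: 1 only when both bits are 1
  000011110
& 110110001
-----------
  000010000
Decimal: 30 & 433 = 16



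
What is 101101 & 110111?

AND: 1 only when both bits are 1
  101101
& 110111
--------
  100101
Decimal: 45 & 55 = 37



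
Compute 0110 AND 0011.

AND: 1 only when both bits are 1
  0110
& 0011
------
  0010
Decimal: 6 & 3 = 2



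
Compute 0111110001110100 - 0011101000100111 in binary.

Method 1 - Direct subtraction (column by column from the right: bit − bit − borrow-in; if negative, add 2 and borrow 1 from the next column):
borrow: 0000010000011110
        0111110001110100
-       0011101000100111
------------------------
        0100001001001101

Method 2 - Add two's complement:
Two's complement of 0011101000100111: invert → 1100010111011000, add 1 → 1100010111011001
  0111110001110100
+ 1100010111011001
------------------
 10100001001001101  (end carry out of the top bit = 1)
Discarding the end carry: 0100001001001101
Decimal check:
  0111110001110100 = 16384 + 8192 + 4096 + 2048 + 1024 + 64 + 32 + 16 + 4 = 31860
  0011101000100111 = 8192 + 4096 + 2048 + 512 + 32 + 4 + 2 + 1 = 14887
  31860 - 14887 = 16973, and 0100001001001101 = 16384 + 512 + 64 + 8 + 4 + 1 = 16973 ✓



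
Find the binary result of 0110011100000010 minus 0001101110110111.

Method 1 - Direct subtraction (column by column from the right: bit − bit − borrow-in; if negative, add 2 and borrow 1 from the next column):
borrow: 0011011111111110
        0110011100000010
-       0001101110110111
------------------------
        0100101101001011

Method 2 - Add two's complement:
Two's complement of 0001101110110111: invert → 1110010001001000, add 1 → 1110010001001001
  0110011100000010
+ 1110010001001001
------------------
 10100101101001011  (end carry out of the top bit = 1)
Discarding the end carry: 0100101101001011
Decimal check:
  0110011100000010 = 16384 + 8192 + 1024 + 512 + 256 + 2 = 26370
  0001101110110111 = 4096 + 2048 + 512 + 256 + 128 + 32 + 16 + 4 + 2 + 1 = 7095
  26370 - 7095 = 19275, and 0100101101001011 = 16384 + 2048 + 512 + 256 + 64 + 8 + 2 + 1 = 19275 ✓

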